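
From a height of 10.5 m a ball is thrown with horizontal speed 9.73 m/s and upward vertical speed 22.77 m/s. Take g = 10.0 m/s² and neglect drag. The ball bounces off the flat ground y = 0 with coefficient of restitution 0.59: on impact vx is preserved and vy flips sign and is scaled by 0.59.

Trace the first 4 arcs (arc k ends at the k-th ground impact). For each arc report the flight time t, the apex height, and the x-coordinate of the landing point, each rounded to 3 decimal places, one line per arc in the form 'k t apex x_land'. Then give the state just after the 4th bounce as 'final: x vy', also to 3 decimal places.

1 4.976 36.424 48.417
2 3.185 12.679 79.405
3 1.879 4.414 97.689
4 1.109 1.536 108.476
final: 108.476 3.271

Arc 1: start y=10.500, vy=22.770 → t=4.976, apex=36.424, x_land=48.417, impact vy=-26.990
  bounce: vy ← 0.59·26.990 = 15.924
Arc 2: start y=0.000, vy=15.924 → t=3.185, apex=12.679, x_land=79.405, impact vy=-15.924
  bounce: vy ← 0.59·15.924 = 9.395
Arc 3: start y=0.000, vy=9.395 → t=1.879, apex=4.414, x_land=97.689, impact vy=-9.395
  bounce: vy ← 0.59·9.395 = 5.543
Arc 4: start y=0.000, vy=5.543 → t=1.109, apex=1.536, x_land=108.476, impact vy=-5.543
  bounce: vy ← 0.59·5.543 = 3.271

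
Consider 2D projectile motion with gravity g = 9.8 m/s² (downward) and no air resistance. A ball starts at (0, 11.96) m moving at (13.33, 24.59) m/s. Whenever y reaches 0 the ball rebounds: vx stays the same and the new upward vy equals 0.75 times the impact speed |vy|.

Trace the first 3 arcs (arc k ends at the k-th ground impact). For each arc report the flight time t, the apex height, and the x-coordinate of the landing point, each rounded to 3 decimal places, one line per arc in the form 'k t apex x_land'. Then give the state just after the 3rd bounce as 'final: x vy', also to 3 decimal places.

1 5.465 42.810 72.848
2 4.434 24.081 131.950
3 3.325 13.545 176.276
final: 176.276 12.220

Arc 1: start y=11.960, vy=24.590 → t=5.465, apex=42.810, x_land=72.848, impact vy=-28.967
  bounce: vy ← 0.75·28.967 = 21.725
Arc 2: start y=0.000, vy=21.725 → t=4.434, apex=24.081, x_land=131.950, impact vy=-21.725
  bounce: vy ← 0.75·21.725 = 16.294
Arc 3: start y=0.000, vy=16.294 → t=3.325, apex=13.545, x_land=176.276, impact vy=-16.294
  bounce: vy ← 0.75·16.294 = 12.220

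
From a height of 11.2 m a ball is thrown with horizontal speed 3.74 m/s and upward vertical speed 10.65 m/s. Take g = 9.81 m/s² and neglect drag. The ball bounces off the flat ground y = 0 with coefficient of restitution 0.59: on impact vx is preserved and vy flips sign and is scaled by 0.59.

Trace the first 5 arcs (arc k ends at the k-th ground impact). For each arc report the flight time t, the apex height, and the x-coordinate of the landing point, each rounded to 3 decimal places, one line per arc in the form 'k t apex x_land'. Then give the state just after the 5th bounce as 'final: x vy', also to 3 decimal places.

Arc 1: start y=11.200, vy=10.650 → t=2.946, apex=16.981, x_land=11.019, impact vy=-18.253
  bounce: vy ← 0.59·18.253 = 10.769
Arc 2: start y=0.000, vy=10.769 → t=2.196, apex=5.911, x_land=19.230, impact vy=-10.769
  bounce: vy ← 0.59·10.769 = 6.354
Arc 3: start y=0.000, vy=6.354 → t=1.295, apex=2.058, x_land=24.075, impact vy=-6.354
  bounce: vy ← 0.59·6.354 = 3.749
Arc 4: start y=0.000, vy=3.749 → t=0.764, apex=0.716, x_land=26.933, impact vy=-3.749
  bounce: vy ← 0.59·3.749 = 2.212
Arc 5: start y=0.000, vy=2.212 → t=0.451, apex=0.249, x_land=28.620, impact vy=-2.212
  bounce: vy ← 0.59·2.212 = 1.305

1 2.946 16.981 11.019
2 2.196 5.911 19.230
3 1.295 2.058 24.075
4 0.764 0.716 26.933
5 0.451 0.249 28.620
final: 28.620 1.305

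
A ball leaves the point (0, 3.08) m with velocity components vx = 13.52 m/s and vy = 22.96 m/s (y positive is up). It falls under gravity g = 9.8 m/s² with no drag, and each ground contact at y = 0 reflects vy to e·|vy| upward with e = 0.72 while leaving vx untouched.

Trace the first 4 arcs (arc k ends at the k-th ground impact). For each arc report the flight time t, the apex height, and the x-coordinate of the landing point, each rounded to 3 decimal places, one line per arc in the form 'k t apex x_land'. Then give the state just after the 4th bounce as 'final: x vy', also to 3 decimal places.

Arc 1: start y=3.080, vy=22.960 → t=4.816, apex=29.976, x_land=65.115, impact vy=-24.239
  bounce: vy ← 0.72·24.239 = 17.452
Arc 2: start y=0.000, vy=17.452 → t=3.562, apex=15.540, x_land=113.269, impact vy=-17.452
  bounce: vy ← 0.72·17.452 = 12.566
Arc 3: start y=0.000, vy=12.566 → t=2.564, apex=8.056, x_land=147.939, impact vy=-12.566
  bounce: vy ← 0.72·12.566 = 9.047
Arc 4: start y=0.000, vy=9.047 → t=1.846, apex=4.176, x_land=172.902, impact vy=-9.047
  bounce: vy ← 0.72·9.047 = 6.514

1 4.816 29.976 65.115
2 3.562 15.540 113.269
3 2.564 8.056 147.939
4 1.846 4.176 172.902
final: 172.902 6.514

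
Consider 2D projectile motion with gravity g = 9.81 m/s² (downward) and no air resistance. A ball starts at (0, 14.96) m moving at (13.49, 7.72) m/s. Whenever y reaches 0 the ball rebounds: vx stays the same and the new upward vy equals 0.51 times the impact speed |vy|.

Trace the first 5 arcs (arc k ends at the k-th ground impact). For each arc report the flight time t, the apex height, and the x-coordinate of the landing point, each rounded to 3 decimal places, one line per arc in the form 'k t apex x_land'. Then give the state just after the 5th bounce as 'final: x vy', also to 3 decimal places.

Arc 1: start y=14.960, vy=7.720 → t=2.702, apex=17.998, x_land=36.456, impact vy=-18.791
  bounce: vy ← 0.51·18.791 = 9.584
Arc 2: start y=0.000, vy=9.584 → t=1.954, apex=4.681, x_land=62.814, impact vy=-9.584
  bounce: vy ← 0.51·9.584 = 4.888
Arc 3: start y=0.000, vy=4.888 → t=0.996, apex=1.218, x_land=76.256, impact vy=-4.888
  bounce: vy ← 0.51·4.888 = 2.493
Arc 4: start y=0.000, vy=2.493 → t=0.508, apex=0.317, x_land=83.111, impact vy=-2.493
  bounce: vy ← 0.51·2.493 = 1.271
Arc 5: start y=0.000, vy=1.271 → t=0.259, apex=0.082, x_land=86.608, impact vy=-1.271
  bounce: vy ← 0.51·1.271 = 0.648

1 2.702 17.998 36.456
2 1.954 4.681 62.814
3 0.996 1.218 76.256
4 0.508 0.317 83.111
5 0.259 0.082 86.608
final: 86.608 0.648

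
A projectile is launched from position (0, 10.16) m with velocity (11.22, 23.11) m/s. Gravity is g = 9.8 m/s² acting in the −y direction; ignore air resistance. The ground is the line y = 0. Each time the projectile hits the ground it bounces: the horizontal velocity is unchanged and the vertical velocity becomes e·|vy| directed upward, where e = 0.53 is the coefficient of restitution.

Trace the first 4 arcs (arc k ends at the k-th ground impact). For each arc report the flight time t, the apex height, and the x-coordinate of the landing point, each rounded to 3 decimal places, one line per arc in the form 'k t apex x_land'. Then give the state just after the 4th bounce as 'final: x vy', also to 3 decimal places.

1 5.121 37.409 57.460
2 2.929 10.508 90.321
3 1.552 2.952 107.738
4 0.823 0.829 116.969
final: 116.969 2.137

Arc 1: start y=10.160, vy=23.110 → t=5.121, apex=37.409, x_land=57.460, impact vy=-27.078
  bounce: vy ← 0.53·27.078 = 14.351
Arc 2: start y=0.000, vy=14.351 → t=2.929, apex=10.508, x_land=90.321, impact vy=-14.351
  bounce: vy ← 0.53·14.351 = 7.606
Arc 3: start y=0.000, vy=7.606 → t=1.552, apex=2.952, x_land=107.738, impact vy=-7.606
  bounce: vy ← 0.53·7.606 = 4.031
Arc 4: start y=0.000, vy=4.031 → t=0.823, apex=0.829, x_land=116.969, impact vy=-4.031
  bounce: vy ← 0.53·4.031 = 2.137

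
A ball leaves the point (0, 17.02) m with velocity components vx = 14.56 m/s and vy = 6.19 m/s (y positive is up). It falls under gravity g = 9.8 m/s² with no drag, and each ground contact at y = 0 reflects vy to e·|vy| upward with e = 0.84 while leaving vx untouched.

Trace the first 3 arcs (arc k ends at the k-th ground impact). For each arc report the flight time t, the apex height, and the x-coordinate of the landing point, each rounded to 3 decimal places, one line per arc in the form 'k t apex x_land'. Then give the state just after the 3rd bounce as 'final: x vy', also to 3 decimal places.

1 2.599 18.975 37.848
2 3.306 13.389 85.984
3 2.777 9.447 126.417
final: 126.417 11.430

Arc 1: start y=17.020, vy=6.190 → t=2.599, apex=18.975, x_land=37.848, impact vy=-19.285
  bounce: vy ← 0.84·19.285 = 16.199
Arc 2: start y=0.000, vy=16.199 → t=3.306, apex=13.389, x_land=85.984, impact vy=-16.199
  bounce: vy ← 0.84·16.199 = 13.607
Arc 3: start y=0.000, vy=13.607 → t=2.777, apex=9.447, x_land=126.417, impact vy=-13.607
  bounce: vy ← 0.84·13.607 = 11.430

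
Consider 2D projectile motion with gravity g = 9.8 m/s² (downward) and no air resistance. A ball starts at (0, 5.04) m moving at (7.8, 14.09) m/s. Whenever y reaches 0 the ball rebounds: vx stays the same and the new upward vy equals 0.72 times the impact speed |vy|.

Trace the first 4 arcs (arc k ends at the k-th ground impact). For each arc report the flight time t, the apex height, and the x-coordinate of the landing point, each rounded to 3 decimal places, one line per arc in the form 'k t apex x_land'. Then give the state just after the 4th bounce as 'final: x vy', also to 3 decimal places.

1 3.197 15.169 24.938
2 2.534 7.864 44.701
3 1.824 4.076 58.929
4 1.313 2.113 69.174
final: 69.174 4.634

Arc 1: start y=5.040, vy=14.090 → t=3.197, apex=15.169, x_land=24.938, impact vy=-17.243
  bounce: vy ← 0.72·17.243 = 12.415
Arc 2: start y=0.000, vy=12.415 → t=2.534, apex=7.864, x_land=44.701, impact vy=-12.415
  bounce: vy ← 0.72·12.415 = 8.939
Arc 3: start y=0.000, vy=8.939 → t=1.824, apex=4.076, x_land=58.929, impact vy=-8.939
  bounce: vy ← 0.72·8.939 = 6.436
Arc 4: start y=0.000, vy=6.436 → t=1.313, apex=2.113, x_land=69.174, impact vy=-6.436
  bounce: vy ← 0.72·6.436 = 4.634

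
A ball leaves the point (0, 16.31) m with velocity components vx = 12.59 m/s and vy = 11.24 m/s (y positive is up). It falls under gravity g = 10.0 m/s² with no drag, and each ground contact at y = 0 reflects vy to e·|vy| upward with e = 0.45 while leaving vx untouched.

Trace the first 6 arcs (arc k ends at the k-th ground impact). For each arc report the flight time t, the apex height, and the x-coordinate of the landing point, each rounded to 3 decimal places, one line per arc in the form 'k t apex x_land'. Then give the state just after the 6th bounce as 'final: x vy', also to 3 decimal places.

Arc 1: start y=16.310, vy=11.240 → t=3.251, apex=22.627, x_land=40.934, impact vy=-21.273
  bounce: vy ← 0.45·21.273 = 9.573
Arc 2: start y=0.000, vy=9.573 → t=1.915, apex=4.582, x_land=65.038, impact vy=-9.573
  bounce: vy ← 0.45·9.573 = 4.308
Arc 3: start y=0.000, vy=4.308 → t=0.862, apex=0.928, x_land=75.885, impact vy=-4.308
  bounce: vy ← 0.45·4.308 = 1.938
Arc 4: start y=0.000, vy=1.938 → t=0.388, apex=0.188, x_land=80.766, impact vy=-1.938
  bounce: vy ← 0.45·1.938 = 0.872
Arc 5: start y=0.000, vy=0.872 → t=0.174, apex=0.038, x_land=82.963, impact vy=-0.872
  bounce: vy ← 0.45·0.872 = 0.393
Arc 6: start y=0.000, vy=0.393 → t=0.079, apex=0.008, x_land=83.951, impact vy=-0.393
  bounce: vy ← 0.45·0.393 = 0.177

1 3.251 22.627 40.934
2 1.915 4.582 65.038
3 0.862 0.928 75.885
4 0.388 0.188 80.766
5 0.174 0.038 82.963
6 0.079 0.008 83.951
final: 83.951 0.177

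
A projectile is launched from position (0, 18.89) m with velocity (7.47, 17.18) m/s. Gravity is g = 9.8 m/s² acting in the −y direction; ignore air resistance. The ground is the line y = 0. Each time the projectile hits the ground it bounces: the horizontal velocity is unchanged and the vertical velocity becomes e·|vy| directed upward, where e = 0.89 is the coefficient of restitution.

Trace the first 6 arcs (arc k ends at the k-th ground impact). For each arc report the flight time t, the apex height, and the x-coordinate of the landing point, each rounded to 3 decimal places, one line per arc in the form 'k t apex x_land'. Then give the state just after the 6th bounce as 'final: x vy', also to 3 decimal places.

Arc 1: start y=18.890, vy=17.180 → t=4.385, apex=33.949, x_land=32.758, impact vy=-25.795
  bounce: vy ← 0.89·25.795 = 22.958
Arc 2: start y=0.000, vy=22.958 → t=4.685, apex=26.891, x_land=67.757, impact vy=-22.958
  bounce: vy ← 0.89·22.958 = 20.432
Arc 3: start y=0.000, vy=20.432 → t=4.170, apex=21.300, x_land=98.906, impact vy=-20.432
  bounce: vy ← 0.89·20.432 = 18.185
Arc 4: start y=0.000, vy=18.185 → t=3.711, apex=16.872, x_land=126.628, impact vy=-18.185
  bounce: vy ← 0.89·18.185 = 16.185
Arc 5: start y=0.000, vy=16.185 → t=3.303, apex=13.364, x_land=151.301, impact vy=-16.185
  bounce: vy ← 0.89·16.185 = 14.404
Arc 6: start y=0.000, vy=14.404 → t=2.940, apex=10.586, x_land=173.261, impact vy=-14.404
  bounce: vy ← 0.89·14.404 = 12.820

1 4.385 33.949 32.758
2 4.685 26.891 67.757
3 4.170 21.300 98.906
4 3.711 16.872 126.628
5 3.303 13.364 151.301
6 2.940 10.586 173.261
final: 173.261 12.820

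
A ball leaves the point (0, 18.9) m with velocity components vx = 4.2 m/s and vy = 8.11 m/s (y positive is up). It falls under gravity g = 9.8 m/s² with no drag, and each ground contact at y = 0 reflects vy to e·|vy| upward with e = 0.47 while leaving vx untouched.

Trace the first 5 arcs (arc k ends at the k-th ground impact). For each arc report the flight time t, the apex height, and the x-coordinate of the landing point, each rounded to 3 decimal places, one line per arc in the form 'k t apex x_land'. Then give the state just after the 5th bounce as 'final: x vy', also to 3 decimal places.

Arc 1: start y=18.900, vy=8.110 → t=2.959, apex=22.256, x_land=12.427, impact vy=-20.886
  bounce: vy ← 0.47·20.886 = 9.816
Arc 2: start y=0.000, vy=9.816 → t=2.003, apex=4.916, x_land=20.841, impact vy=-9.816
  bounce: vy ← 0.47·9.816 = 4.614
Arc 3: start y=0.000, vy=4.614 → t=0.942, apex=1.086, x_land=24.795, impact vy=-4.614
  bounce: vy ← 0.47·4.614 = 2.168
Arc 4: start y=0.000, vy=2.168 → t=0.443, apex=0.240, x_land=26.654, impact vy=-2.168
  bounce: vy ← 0.47·2.168 = 1.019
Arc 5: start y=0.000, vy=1.019 → t=0.208, apex=0.053, x_land=27.527, impact vy=-1.019
  bounce: vy ← 0.47·1.019 = 0.479

1 2.959 22.256 12.427
2 2.003 4.916 20.841
3 0.942 1.086 24.795
4 0.443 0.240 26.654
5 0.208 0.053 27.527
final: 27.527 0.479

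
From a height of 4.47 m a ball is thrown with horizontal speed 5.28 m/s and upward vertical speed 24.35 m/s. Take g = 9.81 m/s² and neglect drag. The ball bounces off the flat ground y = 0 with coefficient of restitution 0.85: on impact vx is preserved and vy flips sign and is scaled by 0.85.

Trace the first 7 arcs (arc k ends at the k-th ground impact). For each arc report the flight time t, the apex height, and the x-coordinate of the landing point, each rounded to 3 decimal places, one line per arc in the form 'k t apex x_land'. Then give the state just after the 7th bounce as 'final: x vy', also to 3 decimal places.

1 5.142 34.690 27.147
2 4.521 25.064 51.018
3 3.843 18.109 71.308
4 3.266 13.083 88.555
5 2.776 9.453 103.215
6 2.360 6.830 115.676
7 2.006 4.934 126.267
final: 126.267 8.363

Arc 1: start y=4.470, vy=24.350 → t=5.142, apex=34.690, x_land=27.147, impact vy=-26.089
  bounce: vy ← 0.85·26.089 = 22.175
Arc 2: start y=0.000, vy=22.175 → t=4.521, apex=25.064, x_land=51.018, impact vy=-22.175
  bounce: vy ← 0.85·22.175 = 18.849
Arc 3: start y=0.000, vy=18.849 → t=3.843, apex=18.109, x_land=71.308, impact vy=-18.849
  bounce: vy ← 0.85·18.849 = 16.022
Arc 4: start y=0.000, vy=16.022 → t=3.266, apex=13.083, x_land=88.555, impact vy=-16.022
  bounce: vy ← 0.85·16.022 = 13.619
Arc 5: start y=0.000, vy=13.619 → t=2.776, apex=9.453, x_land=103.215, impact vy=-13.619
  bounce: vy ← 0.85·13.619 = 11.576
Arc 6: start y=0.000, vy=11.576 → t=2.360, apex=6.830, x_land=115.676, impact vy=-11.576
  bounce: vy ← 0.85·11.576 = 9.839
Arc 7: start y=0.000, vy=9.839 → t=2.006, apex=4.934, x_land=126.267, impact vy=-9.839
  bounce: vy ← 0.85·9.839 = 8.363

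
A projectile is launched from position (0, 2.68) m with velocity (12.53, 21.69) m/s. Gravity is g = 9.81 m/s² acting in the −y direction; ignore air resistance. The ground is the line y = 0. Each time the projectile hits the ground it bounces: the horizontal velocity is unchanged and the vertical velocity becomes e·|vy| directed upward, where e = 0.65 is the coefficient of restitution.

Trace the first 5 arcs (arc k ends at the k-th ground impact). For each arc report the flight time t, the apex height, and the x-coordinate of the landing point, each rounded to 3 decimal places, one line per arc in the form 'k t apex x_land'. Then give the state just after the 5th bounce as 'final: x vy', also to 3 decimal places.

Arc 1: start y=2.680, vy=21.690 → t=4.542, apex=26.658, x_land=56.915, impact vy=-22.870
  bounce: vy ← 0.65·22.870 = 14.866
Arc 2: start y=0.000, vy=14.866 → t=3.031, apex=11.263, x_land=94.890, impact vy=-14.866
  bounce: vy ← 0.65·14.866 = 9.663
Arc 3: start y=0.000, vy=9.663 → t=1.970, apex=4.759, x_land=119.573, impact vy=-9.663
  bounce: vy ← 0.65·9.663 = 6.281
Arc 4: start y=0.000, vy=6.281 → t=1.280, apex=2.011, x_land=135.617, impact vy=-6.281
  bounce: vy ← 0.65·6.281 = 4.082
Arc 5: start y=0.000, vy=4.082 → t=0.832, apex=0.849, x_land=146.046, impact vy=-4.082
  bounce: vy ← 0.65·4.082 = 2.654

1 4.542 26.658 56.915
2 3.031 11.263 94.890
3 1.970 4.759 119.573
4 1.280 2.011 135.617
5 0.832 0.849 146.046
final: 146.046 2.654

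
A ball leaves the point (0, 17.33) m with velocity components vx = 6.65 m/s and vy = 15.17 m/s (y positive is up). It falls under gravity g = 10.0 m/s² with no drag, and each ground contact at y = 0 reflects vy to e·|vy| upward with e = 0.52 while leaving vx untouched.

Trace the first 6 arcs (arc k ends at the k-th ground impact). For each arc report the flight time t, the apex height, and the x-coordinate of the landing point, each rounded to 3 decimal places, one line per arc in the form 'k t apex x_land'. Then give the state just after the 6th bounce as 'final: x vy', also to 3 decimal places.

Arc 1: start y=17.330, vy=15.170 → t=3.919, apex=28.836, x_land=26.058, impact vy=-24.015
  bounce: vy ← 0.52·24.015 = 12.488
Arc 2: start y=0.000, vy=12.488 → t=2.498, apex=7.797, x_land=42.667, impact vy=-12.488
  bounce: vy ← 0.52·12.488 = 6.494
Arc 3: start y=0.000, vy=6.494 → t=1.299, apex=2.108, x_land=51.304, impact vy=-6.494
  bounce: vy ← 0.52·6.494 = 3.377
Arc 4: start y=0.000, vy=3.377 → t=0.675, apex=0.570, x_land=55.795, impact vy=-3.377
  bounce: vy ← 0.52·3.377 = 1.756
Arc 5: start y=0.000, vy=1.756 → t=0.351, apex=0.154, x_land=58.130, impact vy=-1.756
  bounce: vy ← 0.52·1.756 = 0.913
Arc 6: start y=0.000, vy=0.913 → t=0.183, apex=0.042, x_land=59.344, impact vy=-0.913
  bounce: vy ← 0.52·0.913 = 0.475

1 3.919 28.836 26.058
2 2.498 7.797 42.667
3 1.299 2.108 51.304
4 0.675 0.570 55.795
5 0.351 0.154 58.130
6 0.183 0.042 59.344
final: 59.344 0.475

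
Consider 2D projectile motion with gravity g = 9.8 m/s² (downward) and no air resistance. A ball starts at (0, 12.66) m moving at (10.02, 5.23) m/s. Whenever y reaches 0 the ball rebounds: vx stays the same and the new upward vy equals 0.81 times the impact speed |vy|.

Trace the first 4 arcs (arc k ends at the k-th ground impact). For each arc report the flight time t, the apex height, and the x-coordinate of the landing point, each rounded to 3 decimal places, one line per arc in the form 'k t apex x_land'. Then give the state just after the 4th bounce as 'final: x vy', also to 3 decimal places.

Arc 1: start y=12.660, vy=5.230 → t=2.227, apex=14.056, x_land=22.318, impact vy=-16.598
  bounce: vy ← 0.81·16.598 = 13.444
Arc 2: start y=0.000, vy=13.444 → t=2.744, apex=9.222, x_land=49.810, impact vy=-13.444
  bounce: vy ← 0.81·13.444 = 10.890
Arc 3: start y=0.000, vy=10.890 → t=2.222, apex=6.050, x_land=72.079, impact vy=-10.890
  bounce: vy ← 0.81·10.890 = 8.821
Arc 4: start y=0.000, vy=8.821 → t=1.800, apex=3.970, x_land=90.116, impact vy=-8.821
  bounce: vy ← 0.81·8.821 = 7.145

1 2.227 14.056 22.318
2 2.744 9.222 49.810
3 2.222 6.050 72.079
4 1.800 3.970 90.116
final: 90.116 7.145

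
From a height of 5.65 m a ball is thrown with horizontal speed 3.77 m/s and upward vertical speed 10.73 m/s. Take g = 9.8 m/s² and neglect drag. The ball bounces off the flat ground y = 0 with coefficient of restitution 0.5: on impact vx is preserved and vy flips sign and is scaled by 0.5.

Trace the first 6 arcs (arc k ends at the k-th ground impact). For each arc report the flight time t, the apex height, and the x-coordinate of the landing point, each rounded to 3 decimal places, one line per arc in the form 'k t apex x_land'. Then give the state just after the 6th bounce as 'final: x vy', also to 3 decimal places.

Arc 1: start y=5.650, vy=10.730 → t=2.628, apex=11.524, x_land=9.909, impact vy=-15.029
  bounce: vy ← 0.5·15.029 = 7.515
Arc 2: start y=0.000, vy=7.515 → t=1.534, apex=2.881, x_land=15.691, impact vy=-7.515
  bounce: vy ← 0.5·7.515 = 3.757
Arc 3: start y=0.000, vy=3.757 → t=0.767, apex=0.720, x_land=18.582, impact vy=-3.757
  bounce: vy ← 0.5·3.757 = 1.879
Arc 4: start y=0.000, vy=1.879 → t=0.383, apex=0.180, x_land=20.027, impact vy=-1.879
  bounce: vy ← 0.5·1.879 = 0.939
Arc 5: start y=0.000, vy=0.939 → t=0.192, apex=0.045, x_land=20.750, impact vy=-0.939
  bounce: vy ← 0.5·0.939 = 0.470
Arc 6: start y=0.000, vy=0.470 → t=0.096, apex=0.011, x_land=21.111, impact vy=-0.470
  bounce: vy ← 0.5·0.470 = 0.235

1 2.628 11.524 9.909
2 1.534 2.881 15.691
3 0.767 0.720 18.582
4 0.383 0.180 20.027
5 0.192 0.045 20.750
6 0.096 0.011 21.111
final: 21.111 0.235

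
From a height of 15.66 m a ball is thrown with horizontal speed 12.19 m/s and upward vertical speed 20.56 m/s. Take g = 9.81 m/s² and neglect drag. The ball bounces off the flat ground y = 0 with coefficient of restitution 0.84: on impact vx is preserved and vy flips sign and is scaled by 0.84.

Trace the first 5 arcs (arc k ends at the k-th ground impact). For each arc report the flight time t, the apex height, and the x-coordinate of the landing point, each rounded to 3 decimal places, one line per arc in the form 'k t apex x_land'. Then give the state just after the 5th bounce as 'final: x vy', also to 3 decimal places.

Arc 1: start y=15.660, vy=20.560 → t=4.850, apex=37.205, x_land=59.121, impact vy=-27.018
  bounce: vy ← 0.84·27.018 = 22.695
Arc 2: start y=0.000, vy=22.695 → t=4.627, apex=26.252, x_land=115.523, impact vy=-22.695
  bounce: vy ← 0.84·22.695 = 19.064
Arc 3: start y=0.000, vy=19.064 → t=3.887, apex=18.523, x_land=162.900, impact vy=-19.064
  bounce: vy ← 0.84·19.064 = 16.014
Arc 4: start y=0.000, vy=16.014 → t=3.265, apex=13.070, x_land=202.698, impact vy=-16.014
  bounce: vy ← 0.84·16.014 = 13.451
Arc 5: start y=0.000, vy=13.451 → t=2.742, apex=9.222, x_land=236.127, impact vy=-13.451
  bounce: vy ← 0.84·13.451 = 11.299

1 4.850 37.205 59.121
2 4.627 26.252 115.523
3 3.887 18.523 162.900
4 3.265 13.070 202.698
5 2.742 9.222 236.127
final: 236.127 11.299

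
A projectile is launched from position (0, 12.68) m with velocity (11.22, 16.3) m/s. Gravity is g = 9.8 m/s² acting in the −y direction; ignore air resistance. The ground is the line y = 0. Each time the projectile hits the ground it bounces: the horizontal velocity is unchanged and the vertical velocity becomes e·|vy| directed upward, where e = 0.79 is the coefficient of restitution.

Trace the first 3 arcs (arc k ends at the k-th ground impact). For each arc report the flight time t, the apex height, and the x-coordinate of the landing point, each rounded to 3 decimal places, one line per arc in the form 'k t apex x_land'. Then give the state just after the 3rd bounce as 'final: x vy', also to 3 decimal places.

Arc 1: start y=12.680, vy=16.300 → t=3.977, apex=26.236, x_land=44.624, impact vy=-22.676
  bounce: vy ← 0.79·22.676 = 17.914
Arc 2: start y=0.000, vy=17.914 → t=3.656, apex=16.374, x_land=85.644, impact vy=-17.914
  bounce: vy ← 0.79·17.914 = 14.152
Arc 3: start y=0.000, vy=14.152 → t=2.888, apex=10.219, x_land=118.050, impact vy=-14.152
  bounce: vy ← 0.79·14.152 = 11.180

1 3.977 26.236 44.624
2 3.656 16.374 85.644
3 2.888 10.219 118.050
final: 118.050 11.180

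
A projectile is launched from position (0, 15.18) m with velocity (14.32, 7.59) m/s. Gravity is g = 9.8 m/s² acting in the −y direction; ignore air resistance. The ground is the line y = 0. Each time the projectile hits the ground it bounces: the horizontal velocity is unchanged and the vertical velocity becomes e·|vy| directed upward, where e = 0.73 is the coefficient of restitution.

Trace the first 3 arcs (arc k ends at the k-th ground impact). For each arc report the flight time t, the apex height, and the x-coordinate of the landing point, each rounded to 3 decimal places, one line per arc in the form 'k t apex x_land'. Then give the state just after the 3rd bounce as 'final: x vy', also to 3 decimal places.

1 2.697 18.119 38.628
2 2.808 9.656 78.831
3 2.049 5.146 108.180
final: 108.180 7.331

Arc 1: start y=15.180, vy=7.590 → t=2.697, apex=18.119, x_land=38.628, impact vy=-18.845
  bounce: vy ← 0.73·18.845 = 13.757
Arc 2: start y=0.000, vy=13.757 → t=2.808, apex=9.656, x_land=78.831, impact vy=-13.757
  bounce: vy ← 0.73·13.757 = 10.043
Arc 3: start y=0.000, vy=10.043 → t=2.049, apex=5.146, x_land=108.180, impact vy=-10.043
  bounce: vy ← 0.73·10.043 = 7.331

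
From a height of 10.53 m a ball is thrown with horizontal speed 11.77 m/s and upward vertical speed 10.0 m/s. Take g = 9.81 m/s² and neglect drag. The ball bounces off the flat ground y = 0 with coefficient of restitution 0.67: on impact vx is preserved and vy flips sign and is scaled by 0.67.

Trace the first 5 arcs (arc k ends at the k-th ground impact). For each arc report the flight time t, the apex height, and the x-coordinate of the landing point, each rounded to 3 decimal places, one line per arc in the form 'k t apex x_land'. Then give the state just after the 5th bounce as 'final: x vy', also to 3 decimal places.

Arc 1: start y=10.530, vy=10.000 → t=2.804, apex=15.627, x_land=33.006, impact vy=-17.510
  bounce: vy ← 0.67·17.510 = 11.732
Arc 2: start y=0.000, vy=11.732 → t=2.392, apex=7.015, x_land=61.158, impact vy=-11.732
  bounce: vy ← 0.67·11.732 = 7.860
Arc 3: start y=0.000, vy=7.860 → t=1.602, apex=3.149, x_land=80.019, impact vy=-7.860
  bounce: vy ← 0.67·7.860 = 5.266
Arc 4: start y=0.000, vy=5.266 → t=1.074, apex=1.414, x_land=92.656, impact vy=-5.266
  bounce: vy ← 0.67·5.266 = 3.528
Arc 5: start y=0.000, vy=3.528 → t=0.719, apex=0.635, x_land=101.123, impact vy=-3.528
  bounce: vy ← 0.67·3.528 = 2.364

1 2.804 15.627 33.006
2 2.392 7.015 61.158
3 1.602 3.149 80.019
4 1.074 1.414 92.656
5 0.719 0.635 101.123
final: 101.123 2.364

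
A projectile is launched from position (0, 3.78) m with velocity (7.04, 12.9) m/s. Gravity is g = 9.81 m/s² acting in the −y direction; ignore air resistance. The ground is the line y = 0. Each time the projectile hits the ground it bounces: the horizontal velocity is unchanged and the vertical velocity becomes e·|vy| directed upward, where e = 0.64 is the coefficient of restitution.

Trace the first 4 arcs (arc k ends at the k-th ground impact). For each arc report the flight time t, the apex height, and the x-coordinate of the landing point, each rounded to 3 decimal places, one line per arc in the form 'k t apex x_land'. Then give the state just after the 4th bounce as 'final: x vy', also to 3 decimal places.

Arc 1: start y=3.780, vy=12.900 → t=2.896, apex=12.262, x_land=20.388, impact vy=-15.510
  bounce: vy ← 0.64·15.510 = 9.927
Arc 2: start y=0.000, vy=9.927 → t=2.024, apex=5.022, x_land=34.636, impact vy=-9.927
  bounce: vy ← 0.64·9.927 = 6.353
Arc 3: start y=0.000, vy=6.353 → t=1.295, apex=2.057, x_land=43.754, impact vy=-6.353
  bounce: vy ← 0.64·6.353 = 4.066
Arc 4: start y=0.000, vy=4.066 → t=0.829, apex=0.843, x_land=49.590, impact vy=-4.066
  bounce: vy ← 0.64·4.066 = 2.602

1 2.896 12.262 20.388
2 2.024 5.022 34.636
3 1.295 2.057 43.754
4 0.829 0.843 49.590
final: 49.590 2.602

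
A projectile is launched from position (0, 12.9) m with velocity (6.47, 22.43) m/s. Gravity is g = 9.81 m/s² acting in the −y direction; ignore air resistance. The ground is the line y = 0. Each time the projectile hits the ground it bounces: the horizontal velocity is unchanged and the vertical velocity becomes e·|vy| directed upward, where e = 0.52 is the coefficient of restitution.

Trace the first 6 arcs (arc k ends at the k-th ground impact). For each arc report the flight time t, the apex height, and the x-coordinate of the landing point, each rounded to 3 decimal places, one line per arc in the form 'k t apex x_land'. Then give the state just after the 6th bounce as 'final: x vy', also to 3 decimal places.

Arc 1: start y=12.900, vy=22.430 → t=5.090, apex=38.542, x_land=32.930, impact vy=-27.499
  bounce: vy ← 0.52·27.499 = 14.300
Arc 2: start y=0.000, vy=14.300 → t=2.915, apex=10.422, x_land=51.792, impact vy=-14.300
  bounce: vy ← 0.52·14.300 = 7.436
Arc 3: start y=0.000, vy=7.436 → t=1.516, apex=2.818, x_land=61.600, impact vy=-7.436
  bounce: vy ← 0.52·7.436 = 3.867
Arc 4: start y=0.000, vy=3.867 → t=0.788, apex=0.762, x_land=66.700, impact vy=-3.867
  bounce: vy ← 0.52·3.867 = 2.011
Arc 5: start y=0.000, vy=2.011 → t=0.410, apex=0.206, x_land=69.352, impact vy=-2.011
  bounce: vy ← 0.52·2.011 = 1.046
Arc 6: start y=0.000, vy=1.046 → t=0.213, apex=0.056, x_land=70.732, impact vy=-1.046
  bounce: vy ← 0.52·1.046 = 0.544

1 5.090 38.542 32.930
2 2.915 10.422 51.792
3 1.516 2.818 61.600
4 0.788 0.762 66.700
5 0.410 0.206 69.352
6 0.213 0.056 70.732
final: 70.732 0.544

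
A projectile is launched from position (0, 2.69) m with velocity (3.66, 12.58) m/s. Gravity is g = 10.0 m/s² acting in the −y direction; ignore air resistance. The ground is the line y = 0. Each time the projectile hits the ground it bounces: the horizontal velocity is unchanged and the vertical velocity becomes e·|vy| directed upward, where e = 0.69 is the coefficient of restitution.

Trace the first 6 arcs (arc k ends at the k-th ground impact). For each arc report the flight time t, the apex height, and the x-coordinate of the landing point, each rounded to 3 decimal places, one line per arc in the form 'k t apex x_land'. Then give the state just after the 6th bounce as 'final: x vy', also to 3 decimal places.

Arc 1: start y=2.690, vy=12.580 → t=2.714, apex=10.603, x_land=9.934, impact vy=-14.562
  bounce: vy ← 0.69·14.562 = 10.048
Arc 2: start y=0.000, vy=10.048 → t=2.010, apex=5.048, x_land=17.289, impact vy=-10.048
  bounce: vy ← 0.69·10.048 = 6.933
Arc 3: start y=0.000, vy=6.933 → t=1.387, apex=2.403, x_land=22.364, impact vy=-6.933
  bounce: vy ← 0.69·6.933 = 4.784
Arc 4: start y=0.000, vy=4.784 → t=0.957, apex=1.144, x_land=25.866, impact vy=-4.784
  bounce: vy ← 0.69·4.784 = 3.301
Arc 5: start y=0.000, vy=3.301 → t=0.660, apex=0.545, x_land=28.282, impact vy=-3.301
  bounce: vy ← 0.69·3.301 = 2.278
Arc 6: start y=0.000, vy=2.278 → t=0.456, apex=0.259, x_land=29.949, impact vy=-2.278
  bounce: vy ← 0.69·2.278 = 1.572

1 2.714 10.603 9.934
2 2.010 5.048 17.289
3 1.387 2.403 22.364
4 0.957 1.144 25.866
5 0.660 0.545 28.282
6 0.456 0.259 29.949
final: 29.949 1.572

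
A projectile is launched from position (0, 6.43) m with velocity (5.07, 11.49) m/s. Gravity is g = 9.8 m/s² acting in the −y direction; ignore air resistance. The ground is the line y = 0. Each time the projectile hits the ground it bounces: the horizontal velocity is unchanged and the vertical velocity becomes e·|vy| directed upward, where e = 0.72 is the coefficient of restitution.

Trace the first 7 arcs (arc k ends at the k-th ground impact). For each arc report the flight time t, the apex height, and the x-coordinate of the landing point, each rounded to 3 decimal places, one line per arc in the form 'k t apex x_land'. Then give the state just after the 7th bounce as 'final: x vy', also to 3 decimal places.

1 2.812 13.166 14.255
2 2.360 6.825 26.222
3 1.699 3.538 34.839
4 1.224 1.834 41.042
5 0.881 0.951 45.509
6 0.634 0.493 48.725
7 0.457 0.256 51.041
final: 51.041 1.611

Arc 1: start y=6.430, vy=11.490 → t=2.812, apex=13.166, x_land=14.255, impact vy=-16.064
  bounce: vy ← 0.72·16.064 = 11.566
Arc 2: start y=0.000, vy=11.566 → t=2.360, apex=6.825, x_land=26.222, impact vy=-11.566
  bounce: vy ← 0.72·11.566 = 8.328
Arc 3: start y=0.000, vy=8.328 → t=1.699, apex=3.538, x_land=34.839, impact vy=-8.328
  bounce: vy ← 0.72·8.328 = 5.996
Arc 4: start y=0.000, vy=5.996 → t=1.224, apex=1.834, x_land=41.042, impact vy=-5.996
  bounce: vy ← 0.72·5.996 = 4.317
Arc 5: start y=0.000, vy=4.317 → t=0.881, apex=0.951, x_land=45.509, impact vy=-4.317
  bounce: vy ← 0.72·4.317 = 3.108
Arc 6: start y=0.000, vy=3.108 → t=0.634, apex=0.493, x_land=48.725, impact vy=-3.108
  bounce: vy ← 0.72·3.108 = 2.238
Arc 7: start y=0.000, vy=2.238 → t=0.457, apex=0.256, x_land=51.041, impact vy=-2.238
  bounce: vy ← 0.72·2.238 = 1.611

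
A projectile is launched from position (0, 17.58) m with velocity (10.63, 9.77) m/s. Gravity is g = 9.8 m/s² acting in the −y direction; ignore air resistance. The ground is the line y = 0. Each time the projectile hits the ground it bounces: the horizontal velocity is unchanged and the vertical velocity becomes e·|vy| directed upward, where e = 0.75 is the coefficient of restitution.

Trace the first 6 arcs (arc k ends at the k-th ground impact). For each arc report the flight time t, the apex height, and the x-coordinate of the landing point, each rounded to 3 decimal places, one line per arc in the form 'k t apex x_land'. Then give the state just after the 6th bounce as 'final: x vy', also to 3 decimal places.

1 3.137 22.450 33.351
2 3.211 12.628 67.481
3 2.408 7.103 93.078
4 1.806 3.996 112.276
5 1.355 2.248 126.675
6 1.016 1.264 137.474
final: 137.474 3.733

Arc 1: start y=17.580, vy=9.770 → t=3.137, apex=22.450, x_land=33.351, impact vy=-20.977
  bounce: vy ← 0.75·20.977 = 15.733
Arc 2: start y=0.000, vy=15.733 → t=3.211, apex=12.628, x_land=67.481, impact vy=-15.733
  bounce: vy ← 0.75·15.733 = 11.799
Arc 3: start y=0.000, vy=11.799 → t=2.408, apex=7.103, x_land=93.078, impact vy=-11.799
  bounce: vy ← 0.75·11.799 = 8.850
Arc 4: start y=0.000, vy=8.850 → t=1.806, apex=3.996, x_land=112.276, impact vy=-8.850
  bounce: vy ← 0.75·8.850 = 6.637
Arc 5: start y=0.000, vy=6.637 → t=1.355, apex=2.248, x_land=126.675, impact vy=-6.637
  bounce: vy ← 0.75·6.637 = 4.978
Arc 6: start y=0.000, vy=4.978 → t=1.016, apex=1.264, x_land=137.474, impact vy=-4.978
  bounce: vy ← 0.75·4.978 = 3.733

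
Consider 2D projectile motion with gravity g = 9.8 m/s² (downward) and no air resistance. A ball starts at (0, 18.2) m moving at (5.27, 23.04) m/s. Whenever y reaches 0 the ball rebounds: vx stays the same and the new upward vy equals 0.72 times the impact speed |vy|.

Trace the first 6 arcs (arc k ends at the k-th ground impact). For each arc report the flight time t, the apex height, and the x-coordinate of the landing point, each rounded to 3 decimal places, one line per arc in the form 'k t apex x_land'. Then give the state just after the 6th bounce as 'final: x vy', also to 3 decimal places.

1 5.391 45.284 28.411
2 4.378 23.475 51.481
3 3.152 12.169 68.091
4 2.269 6.309 80.050
5 1.634 3.270 88.661
6 1.176 1.695 94.861
final: 94.861 4.150

Arc 1: start y=18.200, vy=23.040 → t=5.391, apex=45.284, x_land=28.411, impact vy=-29.792
  bounce: vy ← 0.72·29.792 = 21.450
Arc 2: start y=0.000, vy=21.450 → t=4.378, apex=23.475, x_land=51.481, impact vy=-21.450
  bounce: vy ← 0.72·21.450 = 15.444
Arc 3: start y=0.000, vy=15.444 → t=3.152, apex=12.169, x_land=68.091, impact vy=-15.444
  bounce: vy ← 0.72·15.444 = 11.120
Arc 4: start y=0.000, vy=11.120 → t=2.269, apex=6.309, x_land=80.050, impact vy=-11.120
  bounce: vy ← 0.72·11.120 = 8.006
Arc 5: start y=0.000, vy=8.006 → t=1.634, apex=3.270, x_land=88.661, impact vy=-8.006
  bounce: vy ← 0.72·8.006 = 5.765
Arc 6: start y=0.000, vy=5.765 → t=1.176, apex=1.695, x_land=94.861, impact vy=-5.765
  bounce: vy ← 0.72·5.765 = 4.150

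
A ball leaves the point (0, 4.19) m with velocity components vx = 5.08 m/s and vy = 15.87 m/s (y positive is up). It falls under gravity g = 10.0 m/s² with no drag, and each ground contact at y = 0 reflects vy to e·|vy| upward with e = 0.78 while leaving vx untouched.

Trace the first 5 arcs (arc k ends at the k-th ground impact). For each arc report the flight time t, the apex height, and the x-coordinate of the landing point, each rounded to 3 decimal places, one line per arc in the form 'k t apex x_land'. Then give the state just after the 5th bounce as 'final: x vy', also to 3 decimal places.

Arc 1: start y=4.190, vy=15.870 → t=3.419, apex=16.783, x_land=17.369, impact vy=-18.321
  bounce: vy ← 0.78·18.321 = 14.290
Arc 2: start y=0.000, vy=14.290 → t=2.858, apex=10.211, x_land=31.888, impact vy=-14.290
  bounce: vy ← 0.78·14.290 = 11.146
Arc 3: start y=0.000, vy=11.146 → t=2.229, apex=6.212, x_land=43.213, impact vy=-11.146
  bounce: vy ← 0.78·11.146 = 8.694
Arc 4: start y=0.000, vy=8.694 → t=1.739, apex=3.779, x_land=52.046, impact vy=-8.694
  bounce: vy ← 0.78·8.694 = 6.782
Arc 5: start y=0.000, vy=6.782 → t=1.356, apex=2.299, x_land=58.936, impact vy=-6.782
  bounce: vy ← 0.78·6.782 = 5.290

1 3.419 16.783 17.369
2 2.858 10.211 31.888
3 2.229 6.212 43.213
4 1.739 3.779 52.046
5 1.356 2.299 58.936
final: 58.936 5.290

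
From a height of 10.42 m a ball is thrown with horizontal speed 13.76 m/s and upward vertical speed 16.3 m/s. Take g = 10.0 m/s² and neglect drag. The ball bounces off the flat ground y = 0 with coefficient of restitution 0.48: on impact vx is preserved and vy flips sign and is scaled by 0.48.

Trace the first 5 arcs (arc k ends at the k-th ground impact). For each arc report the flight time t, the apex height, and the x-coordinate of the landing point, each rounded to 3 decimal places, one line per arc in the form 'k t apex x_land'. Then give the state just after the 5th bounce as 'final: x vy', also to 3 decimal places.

Arc 1: start y=10.420, vy=16.300 → t=3.807, apex=23.704, x_land=52.389, impact vy=-21.774
  bounce: vy ← 0.48·21.774 = 10.451
Arc 2: start y=0.000, vy=10.451 → t=2.090, apex=5.462, x_land=81.151, impact vy=-10.451
  bounce: vy ← 0.48·10.451 = 5.017
Arc 3: start y=0.000, vy=5.017 → t=1.003, apex=1.258, x_land=94.957, impact vy=-5.017
  bounce: vy ← 0.48·5.017 = 2.408
Arc 4: start y=0.000, vy=2.408 → t=0.482, apex=0.290, x_land=101.584, impact vy=-2.408
  bounce: vy ← 0.48·2.408 = 1.156
Arc 5: start y=0.000, vy=1.156 → t=0.231, apex=0.067, x_land=104.765, impact vy=-1.156
  bounce: vy ← 0.48·1.156 = 0.555

1 3.807 23.704 52.389
2 2.090 5.462 81.151
3 1.003 1.258 94.957
4 0.482 0.290 101.584
5 0.231 0.067 104.765
final: 104.765 0.555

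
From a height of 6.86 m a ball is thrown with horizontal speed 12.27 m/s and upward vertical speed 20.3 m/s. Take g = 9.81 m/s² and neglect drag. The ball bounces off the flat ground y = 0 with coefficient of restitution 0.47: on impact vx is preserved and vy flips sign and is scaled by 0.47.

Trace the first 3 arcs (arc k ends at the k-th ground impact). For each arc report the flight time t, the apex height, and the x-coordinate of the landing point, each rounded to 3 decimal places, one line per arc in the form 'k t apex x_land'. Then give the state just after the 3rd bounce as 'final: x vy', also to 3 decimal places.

Arc 1: start y=6.860, vy=20.300 → t=4.453, apex=27.864, x_land=54.635, impact vy=-23.381
  bounce: vy ← 0.47·23.381 = 10.989
Arc 2: start y=0.000, vy=10.989 → t=2.240, apex=6.155, x_land=82.125, impact vy=-10.989
  bounce: vy ← 0.47·10.989 = 5.165
Arc 3: start y=0.000, vy=5.165 → t=1.053, apex=1.360, x_land=95.045, impact vy=-5.165
  bounce: vy ← 0.47·5.165 = 2.428

1 4.453 27.864 54.635
2 2.240 6.155 82.125
3 1.053 1.360 95.045
final: 95.045 2.428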